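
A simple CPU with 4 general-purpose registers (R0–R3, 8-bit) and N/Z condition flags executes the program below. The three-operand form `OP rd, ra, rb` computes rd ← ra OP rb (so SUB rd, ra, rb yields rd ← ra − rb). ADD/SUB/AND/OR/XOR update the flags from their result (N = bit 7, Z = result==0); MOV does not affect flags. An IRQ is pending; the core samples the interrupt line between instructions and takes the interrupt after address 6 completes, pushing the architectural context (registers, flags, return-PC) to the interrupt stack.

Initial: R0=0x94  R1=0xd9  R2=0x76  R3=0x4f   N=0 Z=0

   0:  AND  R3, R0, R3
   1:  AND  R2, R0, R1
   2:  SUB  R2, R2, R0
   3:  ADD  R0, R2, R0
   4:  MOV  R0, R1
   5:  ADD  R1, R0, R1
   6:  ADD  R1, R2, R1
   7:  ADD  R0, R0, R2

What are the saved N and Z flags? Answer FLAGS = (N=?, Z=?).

after  0: R0=0x94 R1=0xd9 R2=0x76 R3=0x04  N=0 Z=0
after  1: R0=0x94 R1=0xd9 R2=0x90 R3=0x04  N=1 Z=0
after  2: R0=0x94 R1=0xd9 R2=0xfc R3=0x04  N=1 Z=0
after  3: R0=0x90 R1=0xd9 R2=0xfc R3=0x04  N=1 Z=0
after  4: R0=0xd9 R1=0xd9 R2=0xfc R3=0x04  N=1 Z=0
after  5: R0=0xd9 R1=0xb2 R2=0xfc R3=0x04  N=1 Z=0
after  6: R0=0xd9 R1=0xae R2=0xfc R3=0x04  N=1 Z=0
-- IRQ taken; context saved, return-PC = 7 --

FLAGS = (N=1, Z=0)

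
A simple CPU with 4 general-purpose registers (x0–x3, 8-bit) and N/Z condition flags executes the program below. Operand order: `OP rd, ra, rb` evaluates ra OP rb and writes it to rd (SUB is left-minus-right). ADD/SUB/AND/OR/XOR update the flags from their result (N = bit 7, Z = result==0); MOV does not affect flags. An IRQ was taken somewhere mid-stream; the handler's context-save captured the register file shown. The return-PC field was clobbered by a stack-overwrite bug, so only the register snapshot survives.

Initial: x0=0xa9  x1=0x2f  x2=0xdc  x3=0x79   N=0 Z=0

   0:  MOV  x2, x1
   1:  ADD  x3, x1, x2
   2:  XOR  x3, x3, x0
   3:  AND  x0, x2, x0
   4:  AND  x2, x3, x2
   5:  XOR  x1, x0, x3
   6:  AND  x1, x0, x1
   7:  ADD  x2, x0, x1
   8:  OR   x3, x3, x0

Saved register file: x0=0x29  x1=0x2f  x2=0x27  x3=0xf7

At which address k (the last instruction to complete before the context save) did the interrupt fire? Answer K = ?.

after  0: x0=0xa9 x1=0x2f x2=0x2f x3=0x79  N=0 Z=0
after  1: x0=0xa9 x1=0x2f x2=0x2f x3=0x5e  N=0 Z=0
after  2: x0=0xa9 x1=0x2f x2=0x2f x3=0xf7  N=1 Z=0
after  3: x0=0x29 x1=0x2f x2=0x2f x3=0xf7  N=0 Z=0
after  4: x0=0x29 x1=0x2f x2=0x27 x3=0xf7  N=0 Z=0
-- IRQ taken; context saved, return-PC = 5 --

K = 4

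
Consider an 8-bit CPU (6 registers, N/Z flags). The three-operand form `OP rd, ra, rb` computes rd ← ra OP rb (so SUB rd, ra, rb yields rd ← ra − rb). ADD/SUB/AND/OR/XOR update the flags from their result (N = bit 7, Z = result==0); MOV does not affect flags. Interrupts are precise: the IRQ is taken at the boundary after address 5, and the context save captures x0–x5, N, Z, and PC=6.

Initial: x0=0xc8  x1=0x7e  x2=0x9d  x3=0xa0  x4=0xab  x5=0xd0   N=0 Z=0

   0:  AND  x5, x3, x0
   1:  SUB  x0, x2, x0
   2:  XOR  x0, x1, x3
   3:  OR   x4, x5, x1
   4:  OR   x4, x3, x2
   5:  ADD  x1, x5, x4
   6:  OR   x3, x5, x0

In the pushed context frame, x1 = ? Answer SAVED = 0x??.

after  0: x0=0xc8 x1=0x7e x2=0x9d x3=0xa0 x4=0xab x5=0x80  N=1 Z=0
after  1: x0=0xd5 x1=0x7e x2=0x9d x3=0xa0 x4=0xab x5=0x80  N=1 Z=0
after  2: x0=0xde x1=0x7e x2=0x9d x3=0xa0 x4=0xab x5=0x80  N=1 Z=0
after  3: x0=0xde x1=0x7e x2=0x9d x3=0xa0 x4=0xfe x5=0x80  N=1 Z=0
after  4: x0=0xde x1=0x7e x2=0x9d x3=0xa0 x4=0xbd x5=0x80  N=1 Z=0
after  5: x0=0xde x1=0x3d x2=0x9d x3=0xa0 x4=0xbd x5=0x80  N=0 Z=0
-- IRQ taken; context saved, return-PC = 6 --

SAVED = 0x3d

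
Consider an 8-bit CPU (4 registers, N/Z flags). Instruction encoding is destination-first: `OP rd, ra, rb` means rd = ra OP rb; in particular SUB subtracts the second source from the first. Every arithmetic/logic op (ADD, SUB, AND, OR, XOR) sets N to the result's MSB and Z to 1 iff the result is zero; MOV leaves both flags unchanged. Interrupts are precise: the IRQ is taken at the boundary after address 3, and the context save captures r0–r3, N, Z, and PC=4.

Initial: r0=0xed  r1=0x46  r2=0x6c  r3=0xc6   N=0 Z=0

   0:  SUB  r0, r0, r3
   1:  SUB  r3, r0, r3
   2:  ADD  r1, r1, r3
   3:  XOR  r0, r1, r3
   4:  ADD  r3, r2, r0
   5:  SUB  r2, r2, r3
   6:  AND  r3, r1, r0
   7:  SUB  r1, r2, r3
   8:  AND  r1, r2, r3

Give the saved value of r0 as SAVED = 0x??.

SAVED = 0xc6

after  0: r0=0x27 r1=0x46 r2=0x6c r3=0xc6  N=0 Z=0
after  1: r0=0x27 r1=0x46 r2=0x6c r3=0x61  N=0 Z=0
after  2: r0=0x27 r1=0xa7 r2=0x6c r3=0x61  N=1 Z=0
after  3: r0=0xc6 r1=0xa7 r2=0x6c r3=0x61  N=1 Z=0
-- IRQ taken; context saved, return-PC = 4 --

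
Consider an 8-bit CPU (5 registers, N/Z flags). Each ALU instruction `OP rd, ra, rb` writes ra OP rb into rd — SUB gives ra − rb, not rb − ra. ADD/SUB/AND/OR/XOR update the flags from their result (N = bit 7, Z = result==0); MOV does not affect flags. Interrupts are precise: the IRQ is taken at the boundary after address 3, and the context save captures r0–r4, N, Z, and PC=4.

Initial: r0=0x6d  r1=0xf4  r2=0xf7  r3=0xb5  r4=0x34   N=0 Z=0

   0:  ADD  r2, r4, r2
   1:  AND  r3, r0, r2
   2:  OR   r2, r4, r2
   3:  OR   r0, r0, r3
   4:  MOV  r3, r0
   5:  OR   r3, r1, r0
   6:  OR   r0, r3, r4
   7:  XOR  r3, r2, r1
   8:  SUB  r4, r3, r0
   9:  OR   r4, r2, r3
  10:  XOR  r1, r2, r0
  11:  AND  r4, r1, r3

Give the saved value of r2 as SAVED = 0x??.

after  0: r0=0x6d r1=0xf4 r2=0x2b r3=0xb5 r4=0x34  N=0 Z=0
after  1: r0=0x6d r1=0xf4 r2=0x2b r3=0x29 r4=0x34  N=0 Z=0
after  2: r0=0x6d r1=0xf4 r2=0x3f r3=0x29 r4=0x34  N=0 Z=0
after  3: r0=0x6d r1=0xf4 r2=0x3f r3=0x29 r4=0x34  N=0 Z=0
-- IRQ taken; context saved, return-PC = 4 --

SAVED = 0x3f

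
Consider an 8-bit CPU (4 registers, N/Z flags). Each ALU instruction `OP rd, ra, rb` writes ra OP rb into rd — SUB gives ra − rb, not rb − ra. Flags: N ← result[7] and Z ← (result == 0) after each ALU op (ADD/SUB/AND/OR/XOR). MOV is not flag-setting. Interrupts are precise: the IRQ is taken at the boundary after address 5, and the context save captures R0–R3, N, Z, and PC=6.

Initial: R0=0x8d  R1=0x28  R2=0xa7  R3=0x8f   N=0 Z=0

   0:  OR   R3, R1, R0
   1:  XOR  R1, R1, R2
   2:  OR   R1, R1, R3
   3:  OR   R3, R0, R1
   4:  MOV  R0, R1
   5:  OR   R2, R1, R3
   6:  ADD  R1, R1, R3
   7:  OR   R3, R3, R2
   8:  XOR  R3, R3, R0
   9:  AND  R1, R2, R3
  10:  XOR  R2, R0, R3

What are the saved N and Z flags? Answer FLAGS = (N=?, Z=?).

FLAGS = (N=1, Z=0)

after  0: R0=0x8d R1=0x28 R2=0xa7 R3=0xad  N=1 Z=0
after  1: R0=0x8d R1=0x8f R2=0xa7 R3=0xad  N=1 Z=0
after  2: R0=0x8d R1=0xaf R2=0xa7 R3=0xad  N=1 Z=0
after  3: R0=0x8d R1=0xaf R2=0xa7 R3=0xaf  N=1 Z=0
after  4: R0=0xaf R1=0xaf R2=0xa7 R3=0xaf  N=1 Z=0
after  5: R0=0xaf R1=0xaf R2=0xaf R3=0xaf  N=1 Z=0
-- IRQ taken; context saved, return-PC = 6 --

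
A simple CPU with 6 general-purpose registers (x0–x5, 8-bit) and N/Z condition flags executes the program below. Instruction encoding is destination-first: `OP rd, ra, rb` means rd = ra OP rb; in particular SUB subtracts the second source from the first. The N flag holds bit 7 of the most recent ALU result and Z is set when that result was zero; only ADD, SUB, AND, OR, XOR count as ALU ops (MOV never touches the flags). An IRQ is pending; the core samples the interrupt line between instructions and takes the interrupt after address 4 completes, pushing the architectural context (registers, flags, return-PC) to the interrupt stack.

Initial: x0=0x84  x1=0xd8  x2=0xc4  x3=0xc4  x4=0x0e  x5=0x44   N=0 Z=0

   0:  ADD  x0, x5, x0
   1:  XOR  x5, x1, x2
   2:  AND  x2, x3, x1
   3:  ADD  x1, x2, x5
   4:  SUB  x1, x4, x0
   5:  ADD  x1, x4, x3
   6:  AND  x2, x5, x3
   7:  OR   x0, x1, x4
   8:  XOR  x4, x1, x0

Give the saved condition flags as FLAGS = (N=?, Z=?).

after  0: x0=0xc8 x1=0xd8 x2=0xc4 x3=0xc4 x4=0x0e x5=0x44  N=1 Z=0
after  1: x0=0xc8 x1=0xd8 x2=0xc4 x3=0xc4 x4=0x0e x5=0x1c  N=0 Z=0
after  2: x0=0xc8 x1=0xd8 x2=0xc0 x3=0xc4 x4=0x0e x5=0x1c  N=1 Z=0
after  3: x0=0xc8 x1=0xdc x2=0xc0 x3=0xc4 x4=0x0e x5=0x1c  N=1 Z=0
after  4: x0=0xc8 x1=0x46 x2=0xc0 x3=0xc4 x4=0x0e x5=0x1c  N=0 Z=0
-- IRQ taken; context saved, return-PC = 5 --

FLAGS = (N=0, Z=0)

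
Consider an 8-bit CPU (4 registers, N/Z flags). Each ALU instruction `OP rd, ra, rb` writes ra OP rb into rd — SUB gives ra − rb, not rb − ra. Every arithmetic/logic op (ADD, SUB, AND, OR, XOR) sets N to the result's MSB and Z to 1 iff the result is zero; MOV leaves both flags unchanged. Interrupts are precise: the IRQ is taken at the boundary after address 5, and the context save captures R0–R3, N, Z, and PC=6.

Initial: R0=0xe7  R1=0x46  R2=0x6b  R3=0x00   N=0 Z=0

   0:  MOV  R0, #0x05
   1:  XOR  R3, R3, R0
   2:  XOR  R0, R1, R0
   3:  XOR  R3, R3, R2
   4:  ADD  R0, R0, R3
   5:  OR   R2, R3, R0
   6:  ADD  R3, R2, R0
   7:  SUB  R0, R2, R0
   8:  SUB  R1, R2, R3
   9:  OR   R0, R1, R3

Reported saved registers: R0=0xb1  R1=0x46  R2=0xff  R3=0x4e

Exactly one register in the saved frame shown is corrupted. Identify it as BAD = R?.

after  0: R0=0x05 R1=0x46 R2=0x6b R3=0x00  N=0 Z=0
after  1: R0=0x05 R1=0x46 R2=0x6b R3=0x05  N=0 Z=0
after  2: R0=0x43 R1=0x46 R2=0x6b R3=0x05  N=0 Z=0
after  3: R0=0x43 R1=0x46 R2=0x6b R3=0x6e  N=0 Z=0
after  4: R0=0xb1 R1=0x46 R2=0x6b R3=0x6e  N=1 Z=0
after  5: R0=0xb1 R1=0x46 R2=0xff R3=0x6e  N=1 Z=0
-- IRQ taken; context saved, return-PC = 6 --
mismatch: R3: reported 0x4e vs actual 0x6e

BAD = R3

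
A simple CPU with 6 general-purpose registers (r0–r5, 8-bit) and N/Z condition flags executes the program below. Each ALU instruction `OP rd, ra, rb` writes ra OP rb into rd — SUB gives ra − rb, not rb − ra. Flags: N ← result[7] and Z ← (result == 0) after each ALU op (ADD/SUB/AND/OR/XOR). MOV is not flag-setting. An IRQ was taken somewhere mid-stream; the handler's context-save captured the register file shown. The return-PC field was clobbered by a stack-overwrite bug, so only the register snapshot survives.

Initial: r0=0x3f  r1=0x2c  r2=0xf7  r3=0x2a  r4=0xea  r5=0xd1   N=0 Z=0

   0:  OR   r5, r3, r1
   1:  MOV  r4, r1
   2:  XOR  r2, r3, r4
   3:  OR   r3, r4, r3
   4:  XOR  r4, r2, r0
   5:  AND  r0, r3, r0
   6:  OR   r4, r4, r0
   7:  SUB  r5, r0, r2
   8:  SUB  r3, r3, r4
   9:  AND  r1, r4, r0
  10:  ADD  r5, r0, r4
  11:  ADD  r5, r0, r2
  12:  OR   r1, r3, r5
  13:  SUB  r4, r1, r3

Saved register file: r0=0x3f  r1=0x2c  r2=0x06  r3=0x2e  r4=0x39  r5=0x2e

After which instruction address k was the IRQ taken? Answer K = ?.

after  0: r0=0x3f r1=0x2c r2=0xf7 r3=0x2a r4=0xea r5=0x2e  N=0 Z=0
after  1: r0=0x3f r1=0x2c r2=0xf7 r3=0x2a r4=0x2c r5=0x2e  N=0 Z=0
after  2: r0=0x3f r1=0x2c r2=0x06 r3=0x2a r4=0x2c r5=0x2e  N=0 Z=0
after  3: r0=0x3f r1=0x2c r2=0x06 r3=0x2e r4=0x2c r5=0x2e  N=0 Z=0
after  4: r0=0x3f r1=0x2c r2=0x06 r3=0x2e r4=0x39 r5=0x2e  N=0 Z=0
-- IRQ taken; context saved, return-PC = 5 --

K = 4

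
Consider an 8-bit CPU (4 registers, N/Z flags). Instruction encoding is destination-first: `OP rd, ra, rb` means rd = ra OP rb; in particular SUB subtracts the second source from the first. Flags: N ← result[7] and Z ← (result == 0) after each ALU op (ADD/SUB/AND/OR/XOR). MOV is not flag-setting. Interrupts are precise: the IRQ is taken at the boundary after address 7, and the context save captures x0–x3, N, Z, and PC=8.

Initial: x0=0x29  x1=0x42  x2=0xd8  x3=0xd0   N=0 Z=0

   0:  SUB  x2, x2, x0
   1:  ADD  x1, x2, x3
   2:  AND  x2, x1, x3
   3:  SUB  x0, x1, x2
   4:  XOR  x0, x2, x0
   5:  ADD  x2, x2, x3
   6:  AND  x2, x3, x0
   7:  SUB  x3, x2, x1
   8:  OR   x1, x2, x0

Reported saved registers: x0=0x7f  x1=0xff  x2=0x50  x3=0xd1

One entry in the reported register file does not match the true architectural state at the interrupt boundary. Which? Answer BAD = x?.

BAD = x1

after  0: x0=0x29 x1=0x42 x2=0xaf x3=0xd0  N=1 Z=0
after  1: x0=0x29 x1=0x7f x2=0xaf x3=0xd0  N=0 Z=0
after  2: x0=0x29 x1=0x7f x2=0x50 x3=0xd0  N=0 Z=0
after  3: x0=0x2f x1=0x7f x2=0x50 x3=0xd0  N=0 Z=0
after  4: x0=0x7f x1=0x7f x2=0x50 x3=0xd0  N=0 Z=0
after  5: x0=0x7f x1=0x7f x2=0x20 x3=0xd0  N=0 Z=0
after  6: x0=0x7f x1=0x7f x2=0x50 x3=0xd0  N=0 Z=0
after  7: x0=0x7f x1=0x7f x2=0x50 x3=0xd1  N=1 Z=0
-- IRQ taken; context saved, return-PC = 8 --
mismatch: x1: reported 0xff vs actual 0x7f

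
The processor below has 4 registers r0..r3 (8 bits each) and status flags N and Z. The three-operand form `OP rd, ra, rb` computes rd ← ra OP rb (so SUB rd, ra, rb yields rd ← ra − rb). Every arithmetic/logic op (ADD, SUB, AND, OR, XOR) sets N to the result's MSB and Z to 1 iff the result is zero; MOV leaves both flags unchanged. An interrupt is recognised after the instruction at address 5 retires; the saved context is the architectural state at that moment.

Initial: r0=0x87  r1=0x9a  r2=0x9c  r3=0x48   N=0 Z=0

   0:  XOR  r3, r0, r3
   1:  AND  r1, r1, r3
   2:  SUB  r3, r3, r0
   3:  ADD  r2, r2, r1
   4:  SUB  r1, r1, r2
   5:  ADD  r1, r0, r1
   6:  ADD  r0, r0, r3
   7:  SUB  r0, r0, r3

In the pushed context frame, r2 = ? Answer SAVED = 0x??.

after  0: r0=0x87 r1=0x9a r2=0x9c r3=0xcf  N=1 Z=0
after  1: r0=0x87 r1=0x8a r2=0x9c r3=0xcf  N=1 Z=0
after  2: r0=0x87 r1=0x8a r2=0x9c r3=0x48  N=0 Z=0
after  3: r0=0x87 r1=0x8a r2=0x26 r3=0x48  N=0 Z=0
after  4: r0=0x87 r1=0x64 r2=0x26 r3=0x48  N=0 Z=0
after  5: r0=0x87 r1=0xeb r2=0x26 r3=0x48  N=1 Z=0
-- IRQ taken; context saved, return-PC = 6 --

SAVED = 0x26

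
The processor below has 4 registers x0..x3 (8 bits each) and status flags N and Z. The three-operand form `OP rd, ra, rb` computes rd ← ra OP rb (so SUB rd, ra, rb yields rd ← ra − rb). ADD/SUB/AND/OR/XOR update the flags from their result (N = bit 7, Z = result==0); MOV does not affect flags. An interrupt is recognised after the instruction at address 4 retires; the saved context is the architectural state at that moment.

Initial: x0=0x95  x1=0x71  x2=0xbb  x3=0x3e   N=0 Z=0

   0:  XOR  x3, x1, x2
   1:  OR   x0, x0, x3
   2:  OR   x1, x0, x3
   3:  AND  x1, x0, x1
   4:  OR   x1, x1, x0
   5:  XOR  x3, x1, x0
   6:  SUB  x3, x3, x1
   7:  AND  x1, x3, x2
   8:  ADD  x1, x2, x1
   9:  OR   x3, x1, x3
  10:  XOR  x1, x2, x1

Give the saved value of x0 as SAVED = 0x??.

after  0: x0=0x95 x1=0x71 x2=0xbb x3=0xca  N=1 Z=0
after  1: x0=0xdf x1=0x71 x2=0xbb x3=0xca  N=1 Z=0
after  2: x0=0xdf x1=0xdf x2=0xbb x3=0xca  N=1 Z=0
after  3: x0=0xdf x1=0xdf x2=0xbb x3=0xca  N=1 Z=0
after  4: x0=0xdf x1=0xdf x2=0xbb x3=0xca  N=1 Z=0
-- IRQ taken; context saved, return-PC = 5 --

SAVED = 0xdf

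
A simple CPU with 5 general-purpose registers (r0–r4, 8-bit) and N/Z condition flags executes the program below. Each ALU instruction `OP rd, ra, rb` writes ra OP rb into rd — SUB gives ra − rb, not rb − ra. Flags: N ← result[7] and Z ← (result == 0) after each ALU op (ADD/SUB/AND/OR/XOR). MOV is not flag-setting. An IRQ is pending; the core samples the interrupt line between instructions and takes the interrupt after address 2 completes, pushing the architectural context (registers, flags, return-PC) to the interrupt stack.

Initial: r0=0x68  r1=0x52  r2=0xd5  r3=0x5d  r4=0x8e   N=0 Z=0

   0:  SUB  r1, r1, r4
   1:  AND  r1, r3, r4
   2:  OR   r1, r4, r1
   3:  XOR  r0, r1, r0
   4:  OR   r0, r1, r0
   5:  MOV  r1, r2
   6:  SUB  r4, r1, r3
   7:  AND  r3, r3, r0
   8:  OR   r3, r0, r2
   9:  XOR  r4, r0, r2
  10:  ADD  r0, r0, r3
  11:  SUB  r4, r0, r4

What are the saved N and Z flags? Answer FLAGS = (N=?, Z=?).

after  0: r0=0x68 r1=0xc4 r2=0xd5 r3=0x5d r4=0x8e  N=1 Z=0
after  1: r0=0x68 r1=0x0c r2=0xd5 r3=0x5d r4=0x8e  N=0 Z=0
after  2: r0=0x68 r1=0x8e r2=0xd5 r3=0x5d r4=0x8e  N=1 Z=0
-- IRQ taken; context saved, return-PC = 3 --

FLAGS = (N=1, Z=0)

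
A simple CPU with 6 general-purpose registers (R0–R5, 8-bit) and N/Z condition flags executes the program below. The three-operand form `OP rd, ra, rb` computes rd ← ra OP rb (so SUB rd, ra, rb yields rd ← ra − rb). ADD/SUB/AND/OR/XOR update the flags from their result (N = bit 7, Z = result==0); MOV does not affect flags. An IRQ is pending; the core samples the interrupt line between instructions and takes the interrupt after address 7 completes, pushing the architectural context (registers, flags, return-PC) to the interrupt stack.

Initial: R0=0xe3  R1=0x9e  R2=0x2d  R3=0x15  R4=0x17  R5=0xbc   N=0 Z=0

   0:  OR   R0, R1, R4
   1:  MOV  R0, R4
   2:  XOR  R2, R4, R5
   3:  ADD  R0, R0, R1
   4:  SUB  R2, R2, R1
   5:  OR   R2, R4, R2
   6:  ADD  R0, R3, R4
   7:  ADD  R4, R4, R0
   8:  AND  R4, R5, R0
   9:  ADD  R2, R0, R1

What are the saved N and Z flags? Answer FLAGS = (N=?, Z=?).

after  0: R0=0x9f R1=0x9e R2=0x2d R3=0x15 R4=0x17 R5=0xbc  N=1 Z=0
after  1: R0=0x17 R1=0x9e R2=0x2d R3=0x15 R4=0x17 R5=0xbc  N=1 Z=0
after  2: R0=0x17 R1=0x9e R2=0xab R3=0x15 R4=0x17 R5=0xbc  N=1 Z=0
after  3: R0=0xb5 R1=0x9e R2=0xab R3=0x15 R4=0x17 R5=0xbc  N=1 Z=0
after  4: R0=0xb5 R1=0x9e R2=0x0d R3=0x15 R4=0x17 R5=0xbc  N=0 Z=0
after  5: R0=0xb5 R1=0x9e R2=0x1f R3=0x15 R4=0x17 R5=0xbc  N=0 Z=0
after  6: R0=0x2c R1=0x9e R2=0x1f R3=0x15 R4=0x17 R5=0xbc  N=0 Z=0
after  7: R0=0x2c R1=0x9e R2=0x1f R3=0x15 R4=0x43 R5=0xbc  N=0 Z=0
-- IRQ taken; context saved, return-PC = 8 --

FLAGS = (N=0, Z=0)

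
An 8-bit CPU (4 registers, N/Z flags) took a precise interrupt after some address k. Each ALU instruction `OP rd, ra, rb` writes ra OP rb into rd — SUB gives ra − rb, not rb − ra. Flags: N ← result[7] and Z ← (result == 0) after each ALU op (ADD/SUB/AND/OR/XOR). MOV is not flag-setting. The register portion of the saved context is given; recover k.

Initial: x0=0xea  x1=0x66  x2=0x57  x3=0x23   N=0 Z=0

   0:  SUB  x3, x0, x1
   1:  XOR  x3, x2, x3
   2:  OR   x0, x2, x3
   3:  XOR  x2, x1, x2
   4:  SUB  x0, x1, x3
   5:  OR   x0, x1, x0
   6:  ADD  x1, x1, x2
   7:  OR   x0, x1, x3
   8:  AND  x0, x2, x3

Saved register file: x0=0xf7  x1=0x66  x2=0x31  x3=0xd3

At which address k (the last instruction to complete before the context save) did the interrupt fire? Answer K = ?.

K = 5

after  0: x0=0xea x1=0x66 x2=0x57 x3=0x84  N=1 Z=0
after  1: x0=0xea x1=0x66 x2=0x57 x3=0xd3  N=1 Z=0
after  2: x0=0xd7 x1=0x66 x2=0x57 x3=0xd3  N=1 Z=0
after  3: x0=0xd7 x1=0x66 x2=0x31 x3=0xd3  N=0 Z=0
after  4: x0=0x93 x1=0x66 x2=0x31 x3=0xd3  N=1 Z=0
after  5: x0=0xf7 x1=0x66 x2=0x31 x3=0xd3  N=1 Z=0
-- IRQ taken; context saved, return-PC = 6 --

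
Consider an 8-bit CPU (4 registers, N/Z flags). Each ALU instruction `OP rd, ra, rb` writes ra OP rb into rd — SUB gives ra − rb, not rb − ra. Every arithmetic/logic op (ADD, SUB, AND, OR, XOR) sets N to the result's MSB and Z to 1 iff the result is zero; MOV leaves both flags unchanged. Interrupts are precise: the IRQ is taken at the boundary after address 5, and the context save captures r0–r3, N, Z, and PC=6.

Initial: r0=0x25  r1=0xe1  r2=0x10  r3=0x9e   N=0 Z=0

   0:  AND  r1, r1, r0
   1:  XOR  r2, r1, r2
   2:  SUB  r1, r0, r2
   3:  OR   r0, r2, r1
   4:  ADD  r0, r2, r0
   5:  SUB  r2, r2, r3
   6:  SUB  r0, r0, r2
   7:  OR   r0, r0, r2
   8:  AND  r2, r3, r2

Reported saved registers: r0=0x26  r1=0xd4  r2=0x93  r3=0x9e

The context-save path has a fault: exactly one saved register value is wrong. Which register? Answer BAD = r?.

after  0: r0=0x25 r1=0x21 r2=0x10 r3=0x9e  N=0 Z=0
after  1: r0=0x25 r1=0x21 r2=0x31 r3=0x9e  N=0 Z=0
after  2: r0=0x25 r1=0xf4 r2=0x31 r3=0x9e  N=1 Z=0
after  3: r0=0xf5 r1=0xf4 r2=0x31 r3=0x9e  N=1 Z=0
after  4: r0=0x26 r1=0xf4 r2=0x31 r3=0x9e  N=0 Z=0
after  5: r0=0x26 r1=0xf4 r2=0x93 r3=0x9e  N=1 Z=0
-- IRQ taken; context saved, return-PC = 6 --
mismatch: r1: reported 0xd4 vs actual 0xf4

BAD = r1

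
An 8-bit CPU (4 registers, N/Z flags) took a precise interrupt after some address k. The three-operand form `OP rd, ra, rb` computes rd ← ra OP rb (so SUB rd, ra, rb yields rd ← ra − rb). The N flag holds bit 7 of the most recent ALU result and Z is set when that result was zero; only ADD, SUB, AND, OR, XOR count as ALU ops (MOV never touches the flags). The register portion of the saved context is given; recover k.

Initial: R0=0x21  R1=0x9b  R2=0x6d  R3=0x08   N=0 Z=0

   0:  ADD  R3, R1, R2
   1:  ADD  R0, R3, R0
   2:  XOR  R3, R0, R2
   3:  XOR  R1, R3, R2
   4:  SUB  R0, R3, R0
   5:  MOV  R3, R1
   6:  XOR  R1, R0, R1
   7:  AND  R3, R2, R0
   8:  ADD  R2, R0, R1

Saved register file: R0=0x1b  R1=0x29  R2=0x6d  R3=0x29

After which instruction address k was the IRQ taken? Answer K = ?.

after  0: R0=0x21 R1=0x9b R2=0x6d R3=0x08  N=0 Z=0
after  1: R0=0x29 R1=0x9b R2=0x6d R3=0x08  N=0 Z=0
after  2: R0=0x29 R1=0x9b R2=0x6d R3=0x44  N=0 Z=0
after  3: R0=0x29 R1=0x29 R2=0x6d R3=0x44  N=0 Z=0
after  4: R0=0x1b R1=0x29 R2=0x6d R3=0x44  N=0 Z=0
after  5: R0=0x1b R1=0x29 R2=0x6d R3=0x29  N=0 Z=0
-- IRQ taken; context saved, return-PC = 6 --

K = 5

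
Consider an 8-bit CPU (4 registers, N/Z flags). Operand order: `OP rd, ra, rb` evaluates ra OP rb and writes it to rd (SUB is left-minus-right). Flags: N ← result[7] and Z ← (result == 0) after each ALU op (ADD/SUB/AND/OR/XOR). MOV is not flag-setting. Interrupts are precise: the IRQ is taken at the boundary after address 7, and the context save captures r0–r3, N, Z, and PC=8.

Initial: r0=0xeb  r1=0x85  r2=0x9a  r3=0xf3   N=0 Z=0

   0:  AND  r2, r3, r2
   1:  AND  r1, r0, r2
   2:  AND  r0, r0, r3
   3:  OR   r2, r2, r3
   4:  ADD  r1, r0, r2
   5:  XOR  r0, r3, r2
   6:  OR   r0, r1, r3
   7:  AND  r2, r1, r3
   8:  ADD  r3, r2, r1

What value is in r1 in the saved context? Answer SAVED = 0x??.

SAVED = 0xd6

after  0: r0=0xeb r1=0x85 r2=0x92 r3=0xf3  N=1 Z=0
after  1: r0=0xeb r1=0x82 r2=0x92 r3=0xf3  N=1 Z=0
after  2: r0=0xe3 r1=0x82 r2=0x92 r3=0xf3  N=1 Z=0
after  3: r0=0xe3 r1=0x82 r2=0xf3 r3=0xf3  N=1 Z=0
after  4: r0=0xe3 r1=0xd6 r2=0xf3 r3=0xf3  N=1 Z=0
after  5: r0=0x00 r1=0xd6 r2=0xf3 r3=0xf3  N=0 Z=1
after  6: r0=0xf7 r1=0xd6 r2=0xf3 r3=0xf3  N=1 Z=0
after  7: r0=0xf7 r1=0xd6 r2=0xd2 r3=0xf3  N=1 Z=0
-- IRQ taken; context saved, return-PC = 8 --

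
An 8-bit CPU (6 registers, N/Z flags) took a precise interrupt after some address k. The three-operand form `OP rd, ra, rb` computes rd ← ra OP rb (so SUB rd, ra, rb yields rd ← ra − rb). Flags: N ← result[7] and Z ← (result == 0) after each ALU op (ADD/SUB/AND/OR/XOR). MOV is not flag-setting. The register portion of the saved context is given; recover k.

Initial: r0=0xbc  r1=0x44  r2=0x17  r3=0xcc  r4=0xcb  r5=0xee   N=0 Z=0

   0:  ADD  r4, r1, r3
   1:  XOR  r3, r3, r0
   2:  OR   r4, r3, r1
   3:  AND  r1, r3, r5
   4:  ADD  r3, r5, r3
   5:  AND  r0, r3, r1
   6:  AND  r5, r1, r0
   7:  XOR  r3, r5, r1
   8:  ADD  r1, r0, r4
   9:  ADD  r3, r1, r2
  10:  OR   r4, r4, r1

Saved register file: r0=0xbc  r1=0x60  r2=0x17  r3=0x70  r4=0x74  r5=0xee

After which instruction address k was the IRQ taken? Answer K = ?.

after  0: r0=0xbc r1=0x44 r2=0x17 r3=0xcc r4=0x10 r5=0xee  N=0 Z=0
after  1: r0=0xbc r1=0x44 r2=0x17 r3=0x70 r4=0x10 r5=0xee  N=0 Z=0
after  2: r0=0xbc r1=0x44 r2=0x17 r3=0x70 r4=0x74 r5=0xee  N=0 Z=0
after  3: r0=0xbc r1=0x60 r2=0x17 r3=0x70 r4=0x74 r5=0xee  N=0 Z=0
-- IRQ taken; context saved, return-PC = 4 --

K = 3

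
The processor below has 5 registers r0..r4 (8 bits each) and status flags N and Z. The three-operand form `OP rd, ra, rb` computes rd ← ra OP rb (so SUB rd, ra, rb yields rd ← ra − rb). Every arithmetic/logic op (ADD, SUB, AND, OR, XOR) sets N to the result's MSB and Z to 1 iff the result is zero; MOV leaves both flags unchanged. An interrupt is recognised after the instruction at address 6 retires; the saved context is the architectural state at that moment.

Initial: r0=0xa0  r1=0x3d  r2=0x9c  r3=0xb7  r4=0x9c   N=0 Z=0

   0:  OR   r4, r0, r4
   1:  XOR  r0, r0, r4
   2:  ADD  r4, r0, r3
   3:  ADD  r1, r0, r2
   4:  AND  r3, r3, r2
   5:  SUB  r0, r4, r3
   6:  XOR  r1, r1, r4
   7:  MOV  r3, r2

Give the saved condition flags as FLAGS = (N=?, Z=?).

after  0: r0=0xa0 r1=0x3d r2=0x9c r3=0xb7 r4=0xbc  N=1 Z=0
after  1: r0=0x1c r1=0x3d r2=0x9c r3=0xb7 r4=0xbc  N=0 Z=0
after  2: r0=0x1c r1=0x3d r2=0x9c r3=0xb7 r4=0xd3  N=1 Z=0
after  3: r0=0x1c r1=0xb8 r2=0x9c r3=0xb7 r4=0xd3  N=1 Z=0
after  4: r0=0x1c r1=0xb8 r2=0x9c r3=0x94 r4=0xd3  N=1 Z=0
after  5: r0=0x3f r1=0xb8 r2=0x9c r3=0x94 r4=0xd3  N=0 Z=0
after  6: r0=0x3f r1=0x6b r2=0x9c r3=0x94 r4=0xd3  N=0 Z=0
-- IRQ taken; context saved, return-PC = 7 --

FLAGS = (N=0, Z=0)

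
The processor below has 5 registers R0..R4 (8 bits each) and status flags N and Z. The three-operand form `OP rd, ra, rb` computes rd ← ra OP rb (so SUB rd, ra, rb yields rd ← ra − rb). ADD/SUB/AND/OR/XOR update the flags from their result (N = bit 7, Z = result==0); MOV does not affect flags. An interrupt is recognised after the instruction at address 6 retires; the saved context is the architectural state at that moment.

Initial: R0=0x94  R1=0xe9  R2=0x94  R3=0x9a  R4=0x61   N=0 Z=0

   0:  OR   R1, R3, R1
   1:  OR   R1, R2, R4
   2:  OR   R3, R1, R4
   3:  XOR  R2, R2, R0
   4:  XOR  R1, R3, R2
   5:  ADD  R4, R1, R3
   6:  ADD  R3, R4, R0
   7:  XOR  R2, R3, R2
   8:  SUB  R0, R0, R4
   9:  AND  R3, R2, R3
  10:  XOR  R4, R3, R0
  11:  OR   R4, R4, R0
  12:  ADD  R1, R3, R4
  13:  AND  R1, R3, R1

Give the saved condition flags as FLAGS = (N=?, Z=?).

FLAGS = (N=0, Z=0)

after  0: R0=0x94 R1=0xfb R2=0x94 R3=0x9a R4=0x61  N=1 Z=0
after  1: R0=0x94 R1=0xf5 R2=0x94 R3=0x9a R4=0x61  N=1 Z=0
after  2: R0=0x94 R1=0xf5 R2=0x94 R3=0xf5 R4=0x61  N=1 Z=0
after  3: R0=0x94 R1=0xf5 R2=0x00 R3=0xf5 R4=0x61  N=0 Z=1
after  4: R0=0x94 R1=0xf5 R2=0x00 R3=0xf5 R4=0x61  N=1 Z=0
after  5: R0=0x94 R1=0xf5 R2=0x00 R3=0xf5 R4=0xea  N=1 Z=0
after  6: R0=0x94 R1=0xf5 R2=0x00 R3=0x7e R4=0xea  N=0 Z=0
-- IRQ taken; context saved, return-PC = 7 --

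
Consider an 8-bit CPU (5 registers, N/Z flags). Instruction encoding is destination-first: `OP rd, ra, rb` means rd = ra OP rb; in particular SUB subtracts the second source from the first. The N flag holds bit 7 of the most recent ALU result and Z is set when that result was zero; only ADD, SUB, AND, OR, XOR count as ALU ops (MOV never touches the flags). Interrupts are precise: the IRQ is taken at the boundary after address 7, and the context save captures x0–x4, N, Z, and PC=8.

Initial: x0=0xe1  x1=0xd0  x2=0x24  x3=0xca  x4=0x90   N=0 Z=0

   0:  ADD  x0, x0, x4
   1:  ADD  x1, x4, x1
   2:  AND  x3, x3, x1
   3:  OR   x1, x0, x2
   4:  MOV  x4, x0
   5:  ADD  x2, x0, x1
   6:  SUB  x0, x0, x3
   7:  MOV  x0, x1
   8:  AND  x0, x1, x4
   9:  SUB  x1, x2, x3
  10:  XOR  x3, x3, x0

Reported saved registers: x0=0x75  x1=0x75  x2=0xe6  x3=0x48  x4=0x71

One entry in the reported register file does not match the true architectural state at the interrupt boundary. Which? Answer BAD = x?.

after  0: x0=0x71 x1=0xd0 x2=0x24 x3=0xca x4=0x90  N=0 Z=0
after  1: x0=0x71 x1=0x60 x2=0x24 x3=0xca x4=0x90  N=0 Z=0
after  2: x0=0x71 x1=0x60 x2=0x24 x3=0x40 x4=0x90  N=0 Z=0
after  3: x0=0x71 x1=0x75 x2=0x24 x3=0x40 x4=0x90  N=0 Z=0
after  4: x0=0x71 x1=0x75 x2=0x24 x3=0x40 x4=0x71  N=0 Z=0
after  5: x0=0x71 x1=0x75 x2=0xe6 x3=0x40 x4=0x71  N=1 Z=0
after  6: x0=0x31 x1=0x75 x2=0xe6 x3=0x40 x4=0x71  N=0 Z=0
after  7: x0=0x75 x1=0x75 x2=0xe6 x3=0x40 x4=0x71  N=0 Z=0
-- IRQ taken; context saved, return-PC = 8 --
mismatch: x3: reported 0x48 vs actual 0x40

BAD = x3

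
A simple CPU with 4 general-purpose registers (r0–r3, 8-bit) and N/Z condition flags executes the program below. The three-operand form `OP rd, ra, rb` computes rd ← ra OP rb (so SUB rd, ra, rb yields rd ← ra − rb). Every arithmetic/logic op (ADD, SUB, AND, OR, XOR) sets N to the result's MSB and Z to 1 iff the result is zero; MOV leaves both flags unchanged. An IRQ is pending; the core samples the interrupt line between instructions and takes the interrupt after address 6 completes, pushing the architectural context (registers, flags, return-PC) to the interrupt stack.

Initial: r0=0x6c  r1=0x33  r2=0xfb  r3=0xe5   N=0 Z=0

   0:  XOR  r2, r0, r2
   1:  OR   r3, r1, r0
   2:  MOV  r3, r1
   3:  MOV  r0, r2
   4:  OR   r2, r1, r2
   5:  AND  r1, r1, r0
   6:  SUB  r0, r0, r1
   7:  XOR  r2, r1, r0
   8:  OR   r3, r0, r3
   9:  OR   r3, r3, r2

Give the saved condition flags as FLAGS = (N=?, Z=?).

after  0: r0=0x6c r1=0x33 r2=0x97 r3=0xe5  N=1 Z=0
after  1: r0=0x6c r1=0x33 r2=0x97 r3=0x7f  N=0 Z=0
after  2: r0=0x6c r1=0x33 r2=0x97 r3=0x33  N=0 Z=0
after  3: r0=0x97 r1=0x33 r2=0x97 r3=0x33  N=0 Z=0
after  4: r0=0x97 r1=0x33 r2=0xb7 r3=0x33  N=1 Z=0
after  5: r0=0x97 r1=0x13 r2=0xb7 r3=0x33  N=0 Z=0
after  6: r0=0x84 r1=0x13 r2=0xb7 r3=0x33  N=1 Z=0
-- IRQ taken; context saved, return-PC = 7 --

FLAGS = (N=1, Z=0)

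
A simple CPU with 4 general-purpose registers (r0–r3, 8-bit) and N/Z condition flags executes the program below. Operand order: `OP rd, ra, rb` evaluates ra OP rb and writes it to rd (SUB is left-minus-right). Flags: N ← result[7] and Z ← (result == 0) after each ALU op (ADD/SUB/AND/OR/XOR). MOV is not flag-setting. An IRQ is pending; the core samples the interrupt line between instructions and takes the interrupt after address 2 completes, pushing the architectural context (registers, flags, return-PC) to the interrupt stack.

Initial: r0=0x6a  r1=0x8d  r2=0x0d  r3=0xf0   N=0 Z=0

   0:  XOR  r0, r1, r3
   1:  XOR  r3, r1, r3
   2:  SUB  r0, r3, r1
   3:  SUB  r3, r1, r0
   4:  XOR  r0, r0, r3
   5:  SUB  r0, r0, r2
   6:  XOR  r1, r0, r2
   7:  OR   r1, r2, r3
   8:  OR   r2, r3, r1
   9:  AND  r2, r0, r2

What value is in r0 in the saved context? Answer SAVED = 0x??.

after  0: r0=0x7d r1=0x8d r2=0x0d r3=0xf0  N=0 Z=0
after  1: r0=0x7d r1=0x8d r2=0x0d r3=0x7d  N=0 Z=0
after  2: r0=0xf0 r1=0x8d r2=0x0d r3=0x7d  N=1 Z=0
-- IRQ taken; context saved, return-PC = 3 --

SAVED = 0xf0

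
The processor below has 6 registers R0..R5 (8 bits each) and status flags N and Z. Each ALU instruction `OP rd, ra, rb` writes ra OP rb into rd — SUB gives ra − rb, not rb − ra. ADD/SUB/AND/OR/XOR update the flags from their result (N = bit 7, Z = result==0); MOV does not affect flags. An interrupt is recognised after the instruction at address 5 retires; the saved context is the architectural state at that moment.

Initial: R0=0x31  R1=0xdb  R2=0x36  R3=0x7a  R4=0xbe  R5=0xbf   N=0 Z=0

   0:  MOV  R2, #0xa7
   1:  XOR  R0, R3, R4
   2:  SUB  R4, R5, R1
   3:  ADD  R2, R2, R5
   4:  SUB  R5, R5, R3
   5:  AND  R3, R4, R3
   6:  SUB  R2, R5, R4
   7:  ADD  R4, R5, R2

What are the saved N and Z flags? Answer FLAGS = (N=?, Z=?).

FLAGS = (N=0, Z=0)

after  0: R0=0x31 R1=0xdb R2=0xa7 R3=0x7a R4=0xbe R5=0xbf  N=0 Z=0
after  1: R0=0xc4 R1=0xdb R2=0xa7 R3=0x7a R4=0xbe R5=0xbf  N=1 Z=0
after  2: R0=0xc4 R1=0xdb R2=0xa7 R3=0x7a R4=0xe4 R5=0xbf  N=1 Z=0
after  3: R0=0xc4 R1=0xdb R2=0x66 R3=0x7a R4=0xe4 R5=0xbf  N=0 Z=0
after  4: R0=0xc4 R1=0xdb R2=0x66 R3=0x7a R4=0xe4 R5=0x45  N=0 Z=0
after  5: R0=0xc4 R1=0xdb R2=0x66 R3=0x60 R4=0xe4 R5=0x45  N=0 Z=0
-- IRQ taken; context saved, return-PC = 6 --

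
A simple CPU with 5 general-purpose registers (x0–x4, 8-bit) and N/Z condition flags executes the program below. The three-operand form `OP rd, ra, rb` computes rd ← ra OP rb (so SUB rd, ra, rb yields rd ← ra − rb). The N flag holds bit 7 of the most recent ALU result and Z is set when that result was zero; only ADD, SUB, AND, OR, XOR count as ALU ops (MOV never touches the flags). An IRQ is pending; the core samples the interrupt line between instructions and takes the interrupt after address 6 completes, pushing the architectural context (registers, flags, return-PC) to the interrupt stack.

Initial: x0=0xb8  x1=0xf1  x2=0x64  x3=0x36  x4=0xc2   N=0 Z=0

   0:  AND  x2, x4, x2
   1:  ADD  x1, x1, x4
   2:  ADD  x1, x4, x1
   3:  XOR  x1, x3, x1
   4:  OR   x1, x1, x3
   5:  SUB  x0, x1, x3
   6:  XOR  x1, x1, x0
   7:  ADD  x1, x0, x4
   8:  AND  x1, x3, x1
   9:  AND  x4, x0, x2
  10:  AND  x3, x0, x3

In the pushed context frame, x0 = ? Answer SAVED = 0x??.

SAVED = 0x41

after  0: x0=0xb8 x1=0xf1 x2=0x40 x3=0x36 x4=0xc2  N=0 Z=0
after  1: x0=0xb8 x1=0xb3 x2=0x40 x3=0x36 x4=0xc2  N=1 Z=0
after  2: x0=0xb8 x1=0x75 x2=0x40 x3=0x36 x4=0xc2  N=0 Z=0
after  3: x0=0xb8 x1=0x43 x2=0x40 x3=0x36 x4=0xc2  N=0 Z=0
after  4: x0=0xb8 x1=0x77 x2=0x40 x3=0x36 x4=0xc2  N=0 Z=0
after  5: x0=0x41 x1=0x77 x2=0x40 x3=0x36 x4=0xc2  N=0 Z=0
after  6: x0=0x41 x1=0x36 x2=0x40 x3=0x36 x4=0xc2  N=0 Z=0
-- IRQ taken; context saved, return-PC = 7 --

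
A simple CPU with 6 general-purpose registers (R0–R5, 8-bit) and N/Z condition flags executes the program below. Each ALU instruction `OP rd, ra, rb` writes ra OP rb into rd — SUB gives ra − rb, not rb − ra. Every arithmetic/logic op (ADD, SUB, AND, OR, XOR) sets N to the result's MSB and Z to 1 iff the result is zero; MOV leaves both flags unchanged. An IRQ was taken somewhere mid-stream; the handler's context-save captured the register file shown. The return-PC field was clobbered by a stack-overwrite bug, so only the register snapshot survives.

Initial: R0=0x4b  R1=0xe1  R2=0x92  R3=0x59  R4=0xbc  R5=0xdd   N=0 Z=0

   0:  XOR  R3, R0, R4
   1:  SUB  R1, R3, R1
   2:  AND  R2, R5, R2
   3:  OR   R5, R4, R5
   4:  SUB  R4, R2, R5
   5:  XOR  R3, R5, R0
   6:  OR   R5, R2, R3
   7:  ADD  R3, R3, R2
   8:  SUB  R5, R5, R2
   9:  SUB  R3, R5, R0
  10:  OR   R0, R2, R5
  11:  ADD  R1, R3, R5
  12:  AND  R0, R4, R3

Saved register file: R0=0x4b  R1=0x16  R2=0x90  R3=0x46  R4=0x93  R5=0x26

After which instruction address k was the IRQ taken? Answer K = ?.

K = 8

after  0: R0=0x4b R1=0xe1 R2=0x92 R3=0xf7 R4=0xbc R5=0xdd  N=1 Z=0
after  1: R0=0x4b R1=0x16 R2=0x92 R3=0xf7 R4=0xbc R5=0xdd  N=0 Z=0
after  2: R0=0x4b R1=0x16 R2=0x90 R3=0xf7 R4=0xbc R5=0xdd  N=1 Z=0
after  3: R0=0x4b R1=0x16 R2=0x90 R3=0xf7 R4=0xbc R5=0xfd  N=1 Z=0
after  4: R0=0x4b R1=0x16 R2=0x90 R3=0xf7 R4=0x93 R5=0xfd  N=1 Z=0
after  5: R0=0x4b R1=0x16 R2=0x90 R3=0xb6 R4=0x93 R5=0xfd  N=1 Z=0
after  6: R0=0x4b R1=0x16 R2=0x90 R3=0xb6 R4=0x93 R5=0xb6  N=1 Z=0
after  7: R0=0x4b R1=0x16 R2=0x90 R3=0x46 R4=0x93 R5=0xb6  N=0 Z=0
after  8: R0=0x4b R1=0x16 R2=0x90 R3=0x46 R4=0x93 R5=0x26  N=0 Z=0
-- IRQ taken; context saved, return-PC = 9 --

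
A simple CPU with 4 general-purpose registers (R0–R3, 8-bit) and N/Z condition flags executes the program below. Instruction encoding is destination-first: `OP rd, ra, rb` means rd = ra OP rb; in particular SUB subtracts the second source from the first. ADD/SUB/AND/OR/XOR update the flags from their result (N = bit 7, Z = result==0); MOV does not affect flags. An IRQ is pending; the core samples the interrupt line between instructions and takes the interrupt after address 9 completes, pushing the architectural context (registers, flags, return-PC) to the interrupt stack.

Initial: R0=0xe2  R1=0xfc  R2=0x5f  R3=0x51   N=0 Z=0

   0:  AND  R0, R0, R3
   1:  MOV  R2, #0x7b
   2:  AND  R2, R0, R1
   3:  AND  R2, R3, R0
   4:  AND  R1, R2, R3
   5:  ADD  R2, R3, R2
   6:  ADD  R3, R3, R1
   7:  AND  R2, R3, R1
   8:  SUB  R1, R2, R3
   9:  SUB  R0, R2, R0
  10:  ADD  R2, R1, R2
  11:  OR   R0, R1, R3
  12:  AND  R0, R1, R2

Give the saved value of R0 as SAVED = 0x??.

SAVED = 0xc0

after  0: R0=0x40 R1=0xfc R2=0x5f R3=0x51  N=0 Z=0
after  1: R0=0x40 R1=0xfc R2=0x7b R3=0x51  N=0 Z=0
after  2: R0=0x40 R1=0xfc R2=0x40 R3=0x51  N=0 Z=0
after  3: R0=0x40 R1=0xfc R2=0x40 R3=0x51  N=0 Z=0
after  4: R0=0x40 R1=0x40 R2=0x40 R3=0x51  N=0 Z=0
after  5: R0=0x40 R1=0x40 R2=0x91 R3=0x51  N=1 Z=0
after  6: R0=0x40 R1=0x40 R2=0x91 R3=0x91  N=1 Z=0
after  7: R0=0x40 R1=0x40 R2=0x00 R3=0x91  N=0 Z=1
after  8: R0=0x40 R1=0x6f R2=0x00 R3=0x91  N=0 Z=0
after  9: R0=0xc0 R1=0x6f R2=0x00 R3=0x91  N=1 Z=0
-- IRQ taken; context saved, return-PC = 10 --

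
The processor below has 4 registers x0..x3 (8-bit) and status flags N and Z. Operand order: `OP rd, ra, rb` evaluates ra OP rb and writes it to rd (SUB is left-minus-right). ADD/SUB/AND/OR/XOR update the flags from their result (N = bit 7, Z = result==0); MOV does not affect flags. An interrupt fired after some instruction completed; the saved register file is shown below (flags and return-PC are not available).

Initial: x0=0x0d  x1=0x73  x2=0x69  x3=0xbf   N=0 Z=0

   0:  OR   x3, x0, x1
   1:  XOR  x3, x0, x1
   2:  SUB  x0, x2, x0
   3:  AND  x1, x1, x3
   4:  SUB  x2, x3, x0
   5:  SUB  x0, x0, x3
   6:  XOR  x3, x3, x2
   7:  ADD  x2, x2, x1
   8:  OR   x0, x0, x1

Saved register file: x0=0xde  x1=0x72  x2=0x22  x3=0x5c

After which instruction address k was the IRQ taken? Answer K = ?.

after  0: x0=0x0d x1=0x73 x2=0x69 x3=0x7f  N=0 Z=0
after  1: x0=0x0d x1=0x73 x2=0x69 x3=0x7e  N=0 Z=0
after  2: x0=0x5c x1=0x73 x2=0x69 x3=0x7e  N=0 Z=0
after  3: x0=0x5c x1=0x72 x2=0x69 x3=0x7e  N=0 Z=0
after  4: x0=0x5c x1=0x72 x2=0x22 x3=0x7e  N=0 Z=0
after  5: x0=0xde x1=0x72 x2=0x22 x3=0x7e  N=1 Z=0
after  6: x0=0xde x1=0x72 x2=0x22 x3=0x5c  N=0 Z=0
-- IRQ taken; context saved, return-PC = 7 --

K = 6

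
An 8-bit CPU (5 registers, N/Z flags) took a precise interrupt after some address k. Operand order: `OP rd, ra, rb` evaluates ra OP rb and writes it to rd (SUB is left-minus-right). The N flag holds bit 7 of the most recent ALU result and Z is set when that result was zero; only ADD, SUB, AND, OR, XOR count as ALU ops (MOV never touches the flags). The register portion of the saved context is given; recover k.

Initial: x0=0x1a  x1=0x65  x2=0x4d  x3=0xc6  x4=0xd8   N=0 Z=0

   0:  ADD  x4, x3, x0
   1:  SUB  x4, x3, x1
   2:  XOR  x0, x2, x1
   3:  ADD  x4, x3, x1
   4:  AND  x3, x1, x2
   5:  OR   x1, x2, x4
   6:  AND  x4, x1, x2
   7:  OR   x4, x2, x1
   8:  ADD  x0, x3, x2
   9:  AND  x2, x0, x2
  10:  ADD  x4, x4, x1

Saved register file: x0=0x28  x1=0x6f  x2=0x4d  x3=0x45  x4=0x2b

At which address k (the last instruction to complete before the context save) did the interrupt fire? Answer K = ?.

after  0: x0=0x1a x1=0x65 x2=0x4d x3=0xc6 x4=0xe0  N=1 Z=0
after  1: x0=0x1a x1=0x65 x2=0x4d x3=0xc6 x4=0x61  N=0 Z=0
after  2: x0=0x28 x1=0x65 x2=0x4d x3=0xc6 x4=0x61  N=0 Z=0
after  3: x0=0x28 x1=0x65 x2=0x4d x3=0xc6 x4=0x2b  N=0 Z=0
after  4: x0=0x28 x1=0x65 x2=0x4d x3=0x45 x4=0x2b  N=0 Z=0
after  5: x0=0x28 x1=0x6f x2=0x4d x3=0x45 x4=0x2b  N=0 Z=0
-- IRQ taken; context saved, return-PC = 6 --

K = 5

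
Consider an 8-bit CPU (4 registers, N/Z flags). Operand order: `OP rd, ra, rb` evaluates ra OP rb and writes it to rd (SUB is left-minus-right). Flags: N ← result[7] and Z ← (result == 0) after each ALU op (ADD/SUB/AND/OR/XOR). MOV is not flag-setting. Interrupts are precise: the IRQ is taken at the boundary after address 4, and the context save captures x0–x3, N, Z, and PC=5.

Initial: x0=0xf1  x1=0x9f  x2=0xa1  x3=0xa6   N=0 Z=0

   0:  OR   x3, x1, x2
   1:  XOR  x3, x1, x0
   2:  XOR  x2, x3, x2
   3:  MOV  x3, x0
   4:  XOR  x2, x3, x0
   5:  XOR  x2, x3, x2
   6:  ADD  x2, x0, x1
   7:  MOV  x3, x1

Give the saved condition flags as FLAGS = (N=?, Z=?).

after  0: x0=0xf1 x1=0x9f x2=0xa1 x3=0xbf  N=1 Z=0
after  1: x0=0xf1 x1=0x9f x2=0xa1 x3=0x6e  N=0 Z=0
after  2: x0=0xf1 x1=0x9f x2=0xcf x3=0x6e  N=1 Z=0
after  3: x0=0xf1 x1=0x9f x2=0xcf x3=0xf1  N=1 Z=0
after  4: x0=0xf1 x1=0x9f x2=0x00 x3=0xf1  N=0 Z=1
-- IRQ taken; context saved, return-PC = 5 --

FLAGS = (N=0, Z=1)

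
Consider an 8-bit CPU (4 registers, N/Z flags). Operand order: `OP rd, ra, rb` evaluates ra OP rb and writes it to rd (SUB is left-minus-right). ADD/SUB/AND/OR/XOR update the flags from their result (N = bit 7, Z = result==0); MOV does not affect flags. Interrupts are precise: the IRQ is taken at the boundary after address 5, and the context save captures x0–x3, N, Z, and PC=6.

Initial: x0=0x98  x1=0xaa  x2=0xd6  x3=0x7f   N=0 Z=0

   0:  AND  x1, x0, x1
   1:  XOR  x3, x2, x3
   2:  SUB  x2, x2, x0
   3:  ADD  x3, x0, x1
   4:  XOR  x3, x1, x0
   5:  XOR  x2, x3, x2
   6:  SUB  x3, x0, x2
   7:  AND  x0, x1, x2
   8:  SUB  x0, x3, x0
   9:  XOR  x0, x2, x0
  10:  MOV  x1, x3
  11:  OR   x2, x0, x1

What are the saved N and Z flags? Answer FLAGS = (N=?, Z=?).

FLAGS = (N=0, Z=0)

after  0: x0=0x98 x1=0x88 x2=0xd6 x3=0x7f  N=1 Z=0
after  1: x0=0x98 x1=0x88 x2=0xd6 x3=0xa9  N=1 Z=0
after  2: x0=0x98 x1=0x88 x2=0x3e x3=0xa9  N=0 Z=0
after  3: x0=0x98 x1=0x88 x2=0x3e x3=0x20  N=0 Z=0
after  4: x0=0x98 x1=0x88 x2=0x3e x3=0x10  N=0 Z=0
after  5: x0=0x98 x1=0x88 x2=0x2e x3=0x10  N=0 Z=0
-- IRQ taken; context saved, return-PC = 6 --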